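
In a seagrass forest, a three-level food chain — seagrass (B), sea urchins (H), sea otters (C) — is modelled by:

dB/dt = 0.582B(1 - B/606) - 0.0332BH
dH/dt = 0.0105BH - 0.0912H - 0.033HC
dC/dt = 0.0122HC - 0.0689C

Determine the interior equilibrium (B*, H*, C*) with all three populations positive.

From dC/dt = 0: 0.0122H* = 0.0689, so H* = 5.65.
From dB/dt = 0: 0.582(1 - B*/606) = 0.0332·5.65, giving B* = 606·(1 - 0.322) = 411.
From dH/dt = 0: 0.0105·411 - 0.0912 = 0.033C*, so C* = 4.22/0.033 = 128.

B* ≈ 411, H* ≈ 5.65, C* ≈ 128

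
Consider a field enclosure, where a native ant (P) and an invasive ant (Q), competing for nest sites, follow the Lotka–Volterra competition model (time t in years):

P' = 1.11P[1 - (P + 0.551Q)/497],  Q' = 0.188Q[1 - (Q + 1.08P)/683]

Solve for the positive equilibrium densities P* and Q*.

P* ≈ 298, Q* ≈ 361

Setting both brackets to zero gives the nullclines P + 0.551Q = 497 and 1.08P + Q = 683.
Substituting Q = 683 - 1.08P into the first: P(1 - 0.551·1.08) = 497 - 0.551·683.
So P* = 121/0.405 = 298, and then Q* = 683 - 1.08·298 = 361.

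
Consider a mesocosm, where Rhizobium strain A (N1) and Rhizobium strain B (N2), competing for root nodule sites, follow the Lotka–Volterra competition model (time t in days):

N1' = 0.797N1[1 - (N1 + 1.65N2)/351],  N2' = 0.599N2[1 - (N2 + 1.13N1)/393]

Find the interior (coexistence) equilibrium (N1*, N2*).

Setting both brackets to zero gives the nullclines N1 + 1.65N2 = 351 and 1.13N1 + N2 = 393.
Substituting N2 = 393 - 1.13N1 into the first: N1(1 - 1.65·1.13) = 351 - 1.65·393.
So N1* = -297/-0.864 = 344, and then N2* = 393 - 1.13·344 = 4.2.

N1* ≈ 344, N2* ≈ 4.2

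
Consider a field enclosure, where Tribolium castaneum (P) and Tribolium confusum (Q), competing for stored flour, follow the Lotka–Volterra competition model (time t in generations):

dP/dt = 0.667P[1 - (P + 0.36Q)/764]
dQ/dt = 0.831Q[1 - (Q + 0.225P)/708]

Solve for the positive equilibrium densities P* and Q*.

Setting both brackets to zero gives the nullclines P + 0.36Q = 764 and 0.225P + Q = 708.
Substituting Q = 708 - 0.225P into the first: P(1 - 0.36·0.225) = 764 - 0.36·708.
So P* = 509/0.919 = 554, and then Q* = 708 - 0.225·554 = 583.

P* ≈ 554, Q* ≈ 583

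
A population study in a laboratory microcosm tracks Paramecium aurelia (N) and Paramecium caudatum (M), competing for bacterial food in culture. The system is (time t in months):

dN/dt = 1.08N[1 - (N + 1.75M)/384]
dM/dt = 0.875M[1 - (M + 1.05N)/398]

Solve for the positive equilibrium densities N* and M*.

N* ≈ 373, M* ≈ 6.21

Setting both brackets to zero gives the nullclines N + 1.75M = 384 and 1.05N + M = 398.
Substituting M = 398 - 1.05N into the first: N(1 - 1.75·1.05) = 384 - 1.75·398.
So N* = -312/-0.838 = 373, and then M* = 398 - 1.05·373 = 6.21.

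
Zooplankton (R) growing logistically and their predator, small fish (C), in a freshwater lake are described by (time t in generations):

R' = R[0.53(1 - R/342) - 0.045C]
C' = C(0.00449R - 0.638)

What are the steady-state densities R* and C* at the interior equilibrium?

From dC/dt = 0 with C > 0: 0.00449R* = 0.638, so R* = 142.
Substitute into dR/dt = 0: 0.53(1 - 142/342) = 0.045C*.
The bracket is 0.585, giving C* = 0.31/0.045 = 6.88.

R* ≈ 142, C* ≈ 6.88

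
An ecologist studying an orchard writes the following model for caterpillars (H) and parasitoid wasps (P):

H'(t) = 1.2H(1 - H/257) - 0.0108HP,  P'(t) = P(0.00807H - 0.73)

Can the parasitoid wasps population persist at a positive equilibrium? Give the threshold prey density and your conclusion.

The predator equation gives dP/dt > 0 only when H > 0.73/0.00807 = 90.5.
Without the predator, H → K = 257. Since 257 > 90.5, the predator can invade and persist.

Threshold H = 90.5; K > 90.5, so yes, the predator persists.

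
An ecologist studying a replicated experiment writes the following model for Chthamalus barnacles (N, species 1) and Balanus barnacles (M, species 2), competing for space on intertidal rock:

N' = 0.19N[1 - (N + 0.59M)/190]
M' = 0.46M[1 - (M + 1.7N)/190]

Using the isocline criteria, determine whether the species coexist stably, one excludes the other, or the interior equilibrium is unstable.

species 1 excludes species 2

Compare the nullcline intercepts: K1/α12 = 190/0.59 = 322 > K2 = 190; K2/α21 = 190/1.7 = 112 < K1 = 190.
Since the inequalities point opposite ways, species 1 can invade but species 2 cannot.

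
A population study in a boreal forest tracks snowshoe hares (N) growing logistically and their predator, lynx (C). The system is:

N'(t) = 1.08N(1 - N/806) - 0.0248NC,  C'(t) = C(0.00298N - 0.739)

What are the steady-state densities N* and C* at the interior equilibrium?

N* ≈ 248, C* ≈ 30.1

From dC/dt = 0 with C > 0: 0.00298N* = 0.739, so N* = 248.
Substitute into dN/dt = 0: 1.08(1 - 248/806) = 0.0248C*.
The bracket is 0.692, giving C* = 0.748/0.0248 = 30.1.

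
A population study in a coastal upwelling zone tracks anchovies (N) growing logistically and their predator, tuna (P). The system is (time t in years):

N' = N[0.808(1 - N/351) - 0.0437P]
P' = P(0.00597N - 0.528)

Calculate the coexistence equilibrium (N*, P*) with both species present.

From dP/dt = 0 with P > 0: 0.00597N* = 0.528, so N* = 88.4.
Substitute into dN/dt = 0: 0.808(1 - 88.4/351) = 0.0437P*.
The bracket is 0.748, giving P* = 0.604/0.0437 = 13.8.

N* ≈ 88.4, P* ≈ 13.8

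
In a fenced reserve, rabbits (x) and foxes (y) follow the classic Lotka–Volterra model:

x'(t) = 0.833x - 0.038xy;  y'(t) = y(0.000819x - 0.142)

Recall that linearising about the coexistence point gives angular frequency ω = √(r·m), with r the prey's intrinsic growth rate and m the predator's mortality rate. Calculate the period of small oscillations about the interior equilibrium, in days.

T ≈ 18.3 days

Here r = 0.833 and m = 0.142, so r·m = 0.118.
ω = √0.118 = 0.344 per day, hence T = 2π/ω ≈ 18.3 days.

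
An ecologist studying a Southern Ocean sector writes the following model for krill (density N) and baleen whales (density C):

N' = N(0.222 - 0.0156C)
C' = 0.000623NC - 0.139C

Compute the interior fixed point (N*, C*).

Set dC/dt = 0 with C > 0: 0.000623N - 0.139 = 0, so N* = 0.139/0.000623 = 223.
Set dN/dt = 0 with N > 0: 0.222 - 0.0156C = 0, so C* = 0.222/0.0156 = 14.2.

N* ≈ 223, C* ≈ 14.2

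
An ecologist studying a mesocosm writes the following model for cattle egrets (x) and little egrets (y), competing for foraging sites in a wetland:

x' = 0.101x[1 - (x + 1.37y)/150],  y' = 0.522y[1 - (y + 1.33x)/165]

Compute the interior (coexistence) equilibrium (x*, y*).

Setting both brackets to zero gives the nullclines x + 1.37y = 150 and 1.33x + y = 165.
Substituting y = 165 - 1.33x into the first: x(1 - 1.37·1.33) = 150 - 1.37·165.
So x* = -76.1/-0.822 = 92.5, and then y* = 165 - 1.33·92.5 = 42.

x* ≈ 92.5, y* ≈ 42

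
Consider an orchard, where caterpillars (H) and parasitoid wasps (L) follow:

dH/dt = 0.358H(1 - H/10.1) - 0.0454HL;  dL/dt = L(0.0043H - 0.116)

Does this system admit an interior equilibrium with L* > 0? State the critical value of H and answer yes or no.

The predator equation gives dL/dt > 0 only when H > 0.116/0.0043 = 27.
Without the predator, H → K = 10.1. Since 10.1 < 27, the predator cannot invade.

Threshold H = 27; K < 27, so no, the predator goes extinct.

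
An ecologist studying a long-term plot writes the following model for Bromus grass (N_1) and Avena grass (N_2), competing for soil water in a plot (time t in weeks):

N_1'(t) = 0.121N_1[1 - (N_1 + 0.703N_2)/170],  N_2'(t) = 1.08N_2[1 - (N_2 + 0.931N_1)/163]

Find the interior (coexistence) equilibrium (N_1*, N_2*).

N_1* ≈ 160, N_2* ≈ 13.7

Setting both brackets to zero gives the nullclines N_1 + 0.703N_2 = 170 and 0.931N_1 + N_2 = 163.
Substituting N_2 = 163 - 0.931N_1 into the first: N_1(1 - 0.703·0.931) = 170 - 0.703·163.
So N_1* = 55.4/0.346 = 160, and then N_2* = 163 - 0.931·160 = 13.7.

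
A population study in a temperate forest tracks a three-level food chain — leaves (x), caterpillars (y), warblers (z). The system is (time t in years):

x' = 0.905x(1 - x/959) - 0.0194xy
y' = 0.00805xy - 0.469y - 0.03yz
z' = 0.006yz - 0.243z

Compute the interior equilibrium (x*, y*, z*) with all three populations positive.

x* ≈ 126, y* ≈ 40.5, z* ≈ 18.3

From dz/dt = 0: 0.006y* = 0.243, so y* = 40.5.
From dx/dt = 0: 0.905(1 - x*/959) = 0.0194·40.5, giving x* = 959·(1 - 0.868) = 126.
From dy/dt = 0: 0.00805·126 - 0.469 = 0.03z*, so z* = 0.549/0.03 = 18.3.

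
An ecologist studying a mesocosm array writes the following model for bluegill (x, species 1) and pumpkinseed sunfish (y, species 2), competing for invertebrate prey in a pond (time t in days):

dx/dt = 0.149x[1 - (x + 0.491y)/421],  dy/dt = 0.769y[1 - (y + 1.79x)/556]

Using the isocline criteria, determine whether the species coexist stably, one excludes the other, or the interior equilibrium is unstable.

Compare the nullcline intercepts: K1/α12 = 421/0.491 = 857 > K2 = 556; K2/α21 = 556/1.79 = 311 < K1 = 421.
Since the inequalities point opposite ways, species 1 can invade but species 2 cannot.

species 1 excludes species 2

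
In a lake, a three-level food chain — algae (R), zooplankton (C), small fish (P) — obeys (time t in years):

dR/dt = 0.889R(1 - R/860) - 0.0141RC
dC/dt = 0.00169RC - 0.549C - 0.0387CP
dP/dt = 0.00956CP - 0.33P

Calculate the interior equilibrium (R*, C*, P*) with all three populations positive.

R* ≈ 389, C* ≈ 34.5, P* ≈ 2.81

From dP/dt = 0: 0.00956C* = 0.33, so C* = 34.5.
From dR/dt = 0: 0.889(1 - R*/860) = 0.0141·34.5, giving R* = 860·(1 - 0.547) = 389.
From dC/dt = 0: 0.00169·389 - 0.549 = 0.0387P*, so P* = 0.109/0.0387 = 2.81.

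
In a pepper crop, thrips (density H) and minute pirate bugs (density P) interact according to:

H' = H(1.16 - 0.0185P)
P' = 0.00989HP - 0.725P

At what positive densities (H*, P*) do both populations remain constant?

H* ≈ 73.3, P* ≈ 62.7

Set dP/dt = 0 with P > 0: 0.00989H - 0.725 = 0, so H* = 0.725/0.00989 = 73.3.
Set dH/dt = 0 with H > 0: 1.16 - 0.0185P = 0, so P* = 1.16/0.0185 = 62.7.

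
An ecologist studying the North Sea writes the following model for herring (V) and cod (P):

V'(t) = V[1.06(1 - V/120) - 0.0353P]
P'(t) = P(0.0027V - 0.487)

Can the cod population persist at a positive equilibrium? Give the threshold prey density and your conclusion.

Threshold V = 180; K < 180, so no, the predator goes extinct.

The predator equation gives dP/dt > 0 only when V > 0.487/0.0027 = 180.
Without the predator, V → K = 120. Since 120 < 180, the predator cannot invade.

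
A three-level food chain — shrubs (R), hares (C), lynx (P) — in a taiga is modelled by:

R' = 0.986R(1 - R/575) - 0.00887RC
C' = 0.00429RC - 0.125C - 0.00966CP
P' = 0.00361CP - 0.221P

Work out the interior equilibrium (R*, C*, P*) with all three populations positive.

From dP/dt = 0: 0.00361C* = 0.221, so C* = 61.2.
From dR/dt = 0: 0.986(1 - R*/575) = 0.00887·61.2, giving R* = 575·(1 - 0.551) = 258.
From dC/dt = 0: 0.00429·258 - 0.125 = 0.00966P*, so P* = 0.983/0.00966 = 102.

R* ≈ 258, C* ≈ 61.2, P* ≈ 102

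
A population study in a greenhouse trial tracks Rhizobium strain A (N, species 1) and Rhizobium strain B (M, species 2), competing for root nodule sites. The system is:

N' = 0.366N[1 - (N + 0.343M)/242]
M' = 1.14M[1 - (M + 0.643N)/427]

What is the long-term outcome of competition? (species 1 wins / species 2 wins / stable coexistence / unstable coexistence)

Compare the nullcline intercepts: K1/α12 = 242/0.343 = 706 > K2 = 427; K2/α21 = 427/0.643 = 664 > K1 = 242.
Since both inequalities hold, each species can invade when rare, so the interior equilibrium is stable.

stable coexistence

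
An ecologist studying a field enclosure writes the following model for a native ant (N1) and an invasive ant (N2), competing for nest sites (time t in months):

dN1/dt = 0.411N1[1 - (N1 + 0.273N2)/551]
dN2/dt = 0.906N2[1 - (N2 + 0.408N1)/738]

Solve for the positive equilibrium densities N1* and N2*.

N1* ≈ 393, N2* ≈ 578

Setting both brackets to zero gives the nullclines N1 + 0.273N2 = 551 and 0.408N1 + N2 = 738.
Substituting N2 = 738 - 0.408N1 into the first: N1(1 - 0.273·0.408) = 551 - 0.273·738.
So N1* = 350/0.889 = 393, and then N2* = 738 - 0.408·393 = 578.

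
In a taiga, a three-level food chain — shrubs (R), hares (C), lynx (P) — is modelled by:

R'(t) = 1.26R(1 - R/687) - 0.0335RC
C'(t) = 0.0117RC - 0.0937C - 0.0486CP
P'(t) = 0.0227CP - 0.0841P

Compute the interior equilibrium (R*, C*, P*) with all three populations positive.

From dP/dt = 0: 0.0227C* = 0.0841, so C* = 3.7.
From dR/dt = 0: 1.26(1 - R*/687) = 0.0335·3.7, giving R* = 687·(1 - 0.0985) = 619.
From dC/dt = 0: 0.0117·619 - 0.0937 = 0.0486P*, so P* = 7.15/0.0486 = 147.

R* ≈ 619, C* ≈ 3.7, P* ≈ 147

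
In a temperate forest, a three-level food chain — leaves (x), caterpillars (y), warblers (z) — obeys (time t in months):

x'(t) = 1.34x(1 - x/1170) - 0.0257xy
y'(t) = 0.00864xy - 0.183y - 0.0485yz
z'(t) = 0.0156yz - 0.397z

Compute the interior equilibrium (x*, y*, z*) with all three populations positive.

x* ≈ 599, y* ≈ 25.4, z* ≈ 103

From dz/dt = 0: 0.0156y* = 0.397, so y* = 25.4.
From dx/dt = 0: 1.34(1 - x*/1170) = 0.0257·25.4, giving x* = 1170·(1 - 0.488) = 599.
From dy/dt = 0: 0.00864·599 - 0.183 = 0.0485z*, so z* = 4.99/0.0485 = 103.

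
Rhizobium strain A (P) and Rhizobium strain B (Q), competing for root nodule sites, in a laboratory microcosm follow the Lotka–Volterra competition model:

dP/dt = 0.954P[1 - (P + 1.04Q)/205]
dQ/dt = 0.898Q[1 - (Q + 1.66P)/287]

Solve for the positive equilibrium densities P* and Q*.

Setting both brackets to zero gives the nullclines P + 1.04Q = 205 and 1.66P + Q = 287.
Substituting Q = 287 - 1.66P into the first: P(1 - 1.04·1.66) = 205 - 1.04·287.
So P* = -93.5/-0.726 = 129, and then Q* = 287 - 1.66·129 = 73.4.

P* ≈ 129, Q* ≈ 73.4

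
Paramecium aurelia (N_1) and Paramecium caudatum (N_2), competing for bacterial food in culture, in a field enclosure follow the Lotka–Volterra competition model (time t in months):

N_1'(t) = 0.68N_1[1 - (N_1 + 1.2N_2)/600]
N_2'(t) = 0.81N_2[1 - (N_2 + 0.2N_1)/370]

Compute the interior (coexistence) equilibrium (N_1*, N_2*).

Setting both brackets to zero gives the nullclines N_1 + 1.2N_2 = 600 and 0.2N_1 + N_2 = 370.
Substituting N_2 = 370 - 0.2N_1 into the first: N_1(1 - 1.2·0.2) = 600 - 1.2·370.
So N_1* = 156/0.76 = 205, and then N_2* = 370 - 0.2·205 = 329.

N_1* ≈ 205, N_2* ≈ 329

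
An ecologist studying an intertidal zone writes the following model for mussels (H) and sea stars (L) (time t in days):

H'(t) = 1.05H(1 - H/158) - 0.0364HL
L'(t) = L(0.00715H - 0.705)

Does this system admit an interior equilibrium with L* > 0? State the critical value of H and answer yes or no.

The predator equation gives dL/dt > 0 only when H > 0.705/0.00715 = 98.6.
Without the predator, H → K = 158. Since 158 > 98.6, the predator can invade and persist.

Threshold H = 98.6; K > 98.6, so yes, the predator persists.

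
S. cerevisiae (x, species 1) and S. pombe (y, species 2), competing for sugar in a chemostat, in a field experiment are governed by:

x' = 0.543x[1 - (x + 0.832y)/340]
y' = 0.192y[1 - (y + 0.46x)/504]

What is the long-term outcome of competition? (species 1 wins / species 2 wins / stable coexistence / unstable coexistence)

Compare the nullcline intercepts: K1/α12 = 340/0.832 = 409 < K2 = 504; K2/α21 = 504/0.46 = 1100 > K1 = 340.
Since the inequalities point opposite ways, species 2 can invade but species 1 cannot.

species 2 excludes species 1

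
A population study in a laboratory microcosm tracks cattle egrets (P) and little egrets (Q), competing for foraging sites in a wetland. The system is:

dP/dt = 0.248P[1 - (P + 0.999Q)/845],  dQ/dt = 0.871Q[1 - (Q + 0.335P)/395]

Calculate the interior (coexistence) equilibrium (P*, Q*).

P* ≈ 677, Q* ≈ 168

Setting both brackets to zero gives the nullclines P + 0.999Q = 845 and 0.335P + Q = 395.
Substituting Q = 395 - 0.335P into the first: P(1 - 0.999·0.335) = 845 - 0.999·395.
So P* = 450/0.665 = 677, and then Q* = 395 - 0.335·677 = 168.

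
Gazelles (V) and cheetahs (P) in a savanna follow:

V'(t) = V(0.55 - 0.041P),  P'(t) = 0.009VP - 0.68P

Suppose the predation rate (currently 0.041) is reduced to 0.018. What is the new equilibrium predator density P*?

P* ≈ 30.6

At the interior fixed point, setting dV/dt = 0 with V > 0 fixes P* = (prey growth rate)/(VP coefficient) — independent of the other coefficients.
With the change, P* = 0.55/0.018 = 30.6; it rises from 13.4.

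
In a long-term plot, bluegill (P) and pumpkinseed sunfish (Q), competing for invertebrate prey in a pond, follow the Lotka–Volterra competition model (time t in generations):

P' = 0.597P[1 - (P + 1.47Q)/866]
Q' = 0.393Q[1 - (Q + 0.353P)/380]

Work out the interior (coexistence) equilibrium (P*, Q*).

Setting both brackets to zero gives the nullclines P + 1.47Q = 866 and 0.353P + Q = 380.
Substituting Q = 380 - 0.353P into the first: P(1 - 1.47·0.353) = 866 - 1.47·380.
So P* = 307/0.481 = 639, and then Q* = 380 - 0.353·639 = 154.

P* ≈ 639, Q* ≈ 154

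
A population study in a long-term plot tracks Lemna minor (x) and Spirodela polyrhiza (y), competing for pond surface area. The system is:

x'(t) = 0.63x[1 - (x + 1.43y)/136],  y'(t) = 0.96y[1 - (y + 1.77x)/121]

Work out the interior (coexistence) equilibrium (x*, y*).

x* ≈ 24.2, y* ≈ 78.2

Setting both brackets to zero gives the nullclines x + 1.43y = 136 and 1.77x + y = 121.
Substituting y = 121 - 1.77x into the first: x(1 - 1.43·1.77) = 136 - 1.43·121.
So x* = -37/-1.53 = 24.2, and then y* = 121 - 1.77·24.2 = 78.2.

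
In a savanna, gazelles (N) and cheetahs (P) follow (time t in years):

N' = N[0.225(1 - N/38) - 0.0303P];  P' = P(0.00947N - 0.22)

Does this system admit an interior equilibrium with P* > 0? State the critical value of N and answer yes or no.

The predator equation gives dP/dt > 0 only when N > 0.22/0.00947 = 23.2.
Without the predator, N → K = 38. Since 38 > 23.2, the predator can invade and persist.

Threshold N = 23.2; K > 23.2, so yes, the predator persists.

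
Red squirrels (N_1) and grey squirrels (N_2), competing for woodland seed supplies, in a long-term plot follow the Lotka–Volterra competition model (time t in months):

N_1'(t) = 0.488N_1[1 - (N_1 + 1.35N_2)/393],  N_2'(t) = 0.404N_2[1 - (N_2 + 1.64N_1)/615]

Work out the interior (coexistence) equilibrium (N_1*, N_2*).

Setting both brackets to zero gives the nullclines N_1 + 1.35N_2 = 393 and 1.64N_1 + N_2 = 615.
Substituting N_2 = 615 - 1.64N_1 into the first: N_1(1 - 1.35·1.64) = 393 - 1.35·615.
So N_1* = -437/-1.21 = 360, and then N_2* = 615 - 1.64·360 = 24.3.

N_1* ≈ 360, N_2* ≈ 24.3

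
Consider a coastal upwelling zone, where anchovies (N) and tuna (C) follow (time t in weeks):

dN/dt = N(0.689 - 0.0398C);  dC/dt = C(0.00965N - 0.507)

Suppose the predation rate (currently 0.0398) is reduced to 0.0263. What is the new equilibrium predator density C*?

At the interior fixed point, setting dN/dt = 0 with N > 0 fixes C* = (prey growth rate)/(NC coefficient) — independent of the other coefficients.
With the change, C* = 0.689/0.0263 = 26.2; it rises from 17.3.

C* ≈ 26.2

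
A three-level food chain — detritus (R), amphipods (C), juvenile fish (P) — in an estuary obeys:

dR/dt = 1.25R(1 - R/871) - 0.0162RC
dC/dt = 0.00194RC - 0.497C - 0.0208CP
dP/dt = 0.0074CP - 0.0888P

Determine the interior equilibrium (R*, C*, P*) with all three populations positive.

From dP/dt = 0: 0.0074C* = 0.0888, so C* = 12.
From dR/dt = 0: 1.25(1 - R*/871) = 0.0162·12, giving R* = 871·(1 - 0.156) = 736.
From dC/dt = 0: 0.00194·736 - 0.497 = 0.0208P*, so P* = 0.93/0.0208 = 44.7.

R* ≈ 736, C* ≈ 12, P* ≈ 44.7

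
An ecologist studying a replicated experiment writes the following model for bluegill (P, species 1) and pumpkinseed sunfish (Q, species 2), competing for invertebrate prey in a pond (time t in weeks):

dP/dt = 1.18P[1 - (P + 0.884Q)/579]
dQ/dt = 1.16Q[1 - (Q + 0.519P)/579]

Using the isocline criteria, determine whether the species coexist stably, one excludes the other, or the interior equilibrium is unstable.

stable coexistence

Compare the nullcline intercepts: K1/α12 = 579/0.884 = 655 > K2 = 579; K2/α21 = 579/0.519 = 1120 > K1 = 579.
Since both inequalities hold, each species can invade when rare, so the interior equilibrium is stable.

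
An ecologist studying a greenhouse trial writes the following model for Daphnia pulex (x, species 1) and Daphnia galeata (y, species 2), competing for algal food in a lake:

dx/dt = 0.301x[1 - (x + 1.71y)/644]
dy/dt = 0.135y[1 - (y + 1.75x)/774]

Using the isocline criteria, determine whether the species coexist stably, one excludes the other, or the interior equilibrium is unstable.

Compare the nullcline intercepts: K1/α12 = 644/1.71 = 377 < K2 = 774; K2/α21 = 774/1.75 = 442 < K1 = 644.
Since both are reversed, neither can invade when rare; the interior point is a saddle.

unstable coexistence (outcome depends on initial conditions)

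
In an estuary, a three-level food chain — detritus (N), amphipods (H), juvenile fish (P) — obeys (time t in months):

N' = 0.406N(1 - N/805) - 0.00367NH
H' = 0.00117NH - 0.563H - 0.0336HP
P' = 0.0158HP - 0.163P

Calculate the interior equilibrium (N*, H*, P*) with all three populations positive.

N* ≈ 730, H* ≈ 10.3, P* ≈ 8.66

From dP/dt = 0: 0.0158H* = 0.163, so H* = 10.3.
From dN/dt = 0: 0.406(1 - N*/805) = 0.00367·10.3, giving N* = 805·(1 - 0.0933) = 730.
From dH/dt = 0: 0.00117·730 - 0.563 = 0.0336P*, so P* = 0.291/0.0336 = 8.66.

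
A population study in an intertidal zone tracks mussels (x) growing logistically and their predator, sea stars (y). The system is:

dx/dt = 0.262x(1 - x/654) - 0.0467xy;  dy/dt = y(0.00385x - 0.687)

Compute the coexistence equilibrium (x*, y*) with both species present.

x* ≈ 178, y* ≈ 4.08

From dy/dt = 0 with y > 0: 0.00385x* = 0.687, so x* = 178.
Substitute into dx/dt = 0: 0.262(1 - 178/654) = 0.0467y*.
The bracket is 0.727, giving y* = 0.191/0.0467 = 4.08.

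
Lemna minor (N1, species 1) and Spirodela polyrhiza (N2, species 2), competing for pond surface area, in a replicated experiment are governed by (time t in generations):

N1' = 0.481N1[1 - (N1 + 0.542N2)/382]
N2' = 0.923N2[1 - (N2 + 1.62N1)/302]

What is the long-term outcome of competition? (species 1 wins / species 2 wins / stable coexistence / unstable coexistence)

Compare the nullcline intercepts: K1/α12 = 382/0.542 = 705 > K2 = 302; K2/α21 = 302/1.62 = 186 < K1 = 382.
Since the inequalities point opposite ways, species 1 can invade but species 2 cannot.

species 1 excludes species 2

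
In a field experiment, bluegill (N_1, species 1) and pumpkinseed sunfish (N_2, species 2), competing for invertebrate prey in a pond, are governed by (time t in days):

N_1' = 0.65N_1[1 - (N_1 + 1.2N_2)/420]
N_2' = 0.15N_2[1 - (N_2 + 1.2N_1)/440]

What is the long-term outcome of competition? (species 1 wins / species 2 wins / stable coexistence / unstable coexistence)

Compare the nullcline intercepts: K1/α12 = 420/1.2 = 350 < K2 = 440; K2/α21 = 440/1.2 = 367 < K1 = 420.
Since both are reversed, neither can invade when rare; the interior point is a saddle.

unstable coexistence (outcome depends on initial conditions)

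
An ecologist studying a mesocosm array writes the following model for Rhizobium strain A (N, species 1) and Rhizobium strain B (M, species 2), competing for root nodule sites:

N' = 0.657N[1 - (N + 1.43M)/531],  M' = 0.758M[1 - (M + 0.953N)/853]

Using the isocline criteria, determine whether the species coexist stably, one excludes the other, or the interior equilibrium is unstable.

Compare the nullcline intercepts: K1/α12 = 531/1.43 = 371 < K2 = 853; K2/α21 = 853/0.953 = 895 > K1 = 531.
Since the inequalities point opposite ways, species 2 can invade but species 1 cannot.

species 2 excludes species 1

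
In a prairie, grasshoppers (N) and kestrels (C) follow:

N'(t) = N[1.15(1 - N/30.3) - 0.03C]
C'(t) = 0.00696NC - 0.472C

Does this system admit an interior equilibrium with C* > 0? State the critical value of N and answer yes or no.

Threshold N = 67.8; K < 67.8, so no, the predator goes extinct.

The predator equation gives dC/dt > 0 only when N > 0.472/0.00696 = 67.8.
Without the predator, N → K = 30.3. Since 30.3 < 67.8, the predator cannot invade.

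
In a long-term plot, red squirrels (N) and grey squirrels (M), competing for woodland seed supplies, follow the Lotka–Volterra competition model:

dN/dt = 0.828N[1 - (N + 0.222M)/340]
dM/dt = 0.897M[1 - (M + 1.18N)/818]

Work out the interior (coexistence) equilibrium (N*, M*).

Setting both brackets to zero gives the nullclines N + 0.222M = 340 and 1.18N + M = 818.
Substituting M = 818 - 1.18N into the first: N(1 - 0.222·1.18) = 340 - 0.222·818.
So N* = 158/0.738 = 215, and then M* = 818 - 1.18·215 = 565.

N* ≈ 215, M* ≈ 565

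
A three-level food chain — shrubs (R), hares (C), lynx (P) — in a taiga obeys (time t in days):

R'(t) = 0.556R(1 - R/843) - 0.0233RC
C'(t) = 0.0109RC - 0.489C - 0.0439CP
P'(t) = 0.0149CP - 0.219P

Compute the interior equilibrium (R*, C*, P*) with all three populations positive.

From dP/dt = 0: 0.0149C* = 0.219, so C* = 14.7.
From dR/dt = 0: 0.556(1 - R*/843) = 0.0233·14.7, giving R* = 843·(1 - 0.616) = 324.
From dC/dt = 0: 0.0109·324 - 0.489 = 0.0439P*, so P* = 3.04/0.0439 = 69.2.

R* ≈ 324, C* ≈ 14.7, P* ≈ 69.2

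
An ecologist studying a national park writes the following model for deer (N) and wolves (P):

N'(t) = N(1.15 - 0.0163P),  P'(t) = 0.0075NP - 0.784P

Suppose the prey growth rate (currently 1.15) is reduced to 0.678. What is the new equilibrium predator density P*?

P* ≈ 41.6

At the interior fixed point, setting dN/dt = 0 with N > 0 fixes P* = (prey growth rate)/(NP coefficient) — independent of the other coefficients.
With the change, P* = 0.678/0.0163 = 41.6; it falls from 70.6.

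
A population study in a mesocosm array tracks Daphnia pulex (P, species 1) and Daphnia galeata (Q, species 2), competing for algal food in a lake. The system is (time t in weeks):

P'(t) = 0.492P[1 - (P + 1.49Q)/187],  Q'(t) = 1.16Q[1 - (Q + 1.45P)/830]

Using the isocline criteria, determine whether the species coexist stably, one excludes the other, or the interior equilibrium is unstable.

Compare the nullcline intercepts: K1/α12 = 187/1.49 = 126 < K2 = 830; K2/α21 = 830/1.45 = 572 > K1 = 187.
Since the inequalities point opposite ways, species 2 can invade but species 1 cannot.

species 2 excludes species 1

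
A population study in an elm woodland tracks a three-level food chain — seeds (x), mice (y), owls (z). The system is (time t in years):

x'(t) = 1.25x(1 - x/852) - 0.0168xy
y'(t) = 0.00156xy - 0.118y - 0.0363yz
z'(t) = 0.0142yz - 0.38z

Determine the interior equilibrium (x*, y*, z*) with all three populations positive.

From dz/dt = 0: 0.0142y* = 0.38, so y* = 26.8.
From dx/dt = 0: 1.25(1 - x*/852) = 0.0168·26.8, giving x* = 852·(1 - 0.36) = 546.
From dy/dt = 0: 0.00156·546 - 0.118 = 0.0363z*, so z* = 0.733/0.0363 = 20.2.

x* ≈ 546, y* ≈ 26.8, z* ≈ 20.2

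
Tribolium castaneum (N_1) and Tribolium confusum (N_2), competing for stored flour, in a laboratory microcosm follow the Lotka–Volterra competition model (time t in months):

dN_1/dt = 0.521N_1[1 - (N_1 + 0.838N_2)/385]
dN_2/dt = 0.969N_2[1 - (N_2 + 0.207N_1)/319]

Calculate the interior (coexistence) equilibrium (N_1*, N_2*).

Setting both brackets to zero gives the nullclines N_1 + 0.838N_2 = 385 and 0.207N_1 + N_2 = 319.
Substituting N_2 = 319 - 0.207N_1 into the first: N_1(1 - 0.838·0.207) = 385 - 0.838·319.
So N_1* = 118/0.827 = 142, and then N_2* = 319 - 0.207·142 = 290.

N_1* ≈ 142, N_2* ≈ 290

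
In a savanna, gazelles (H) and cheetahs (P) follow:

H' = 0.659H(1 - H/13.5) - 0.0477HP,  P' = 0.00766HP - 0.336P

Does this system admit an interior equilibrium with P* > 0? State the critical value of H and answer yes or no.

The predator equation gives dP/dt > 0 only when H > 0.336/0.00766 = 43.9.
Without the predator, H → K = 13.5. Since 13.5 < 43.9, the predator cannot invade.

Threshold H = 43.9; K < 43.9, so no, the predator goes extinct.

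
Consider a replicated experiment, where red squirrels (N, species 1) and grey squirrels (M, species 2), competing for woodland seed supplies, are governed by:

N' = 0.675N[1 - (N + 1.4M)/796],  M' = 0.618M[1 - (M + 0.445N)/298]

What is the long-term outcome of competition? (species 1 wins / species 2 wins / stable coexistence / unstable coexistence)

Compare the nullcline intercepts: K1/α12 = 796/1.4 = 569 > K2 = 298; K2/α21 = 298/0.445 = 670 < K1 = 796.
Since the inequalities point opposite ways, species 1 can invade but species 2 cannot.

species 1 excludes species 2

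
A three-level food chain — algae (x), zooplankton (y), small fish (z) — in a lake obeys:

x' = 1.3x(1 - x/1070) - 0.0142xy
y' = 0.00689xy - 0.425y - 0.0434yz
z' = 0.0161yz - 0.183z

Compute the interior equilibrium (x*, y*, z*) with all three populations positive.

x* ≈ 937, y* ≈ 11.4, z* ≈ 139

From dz/dt = 0: 0.0161y* = 0.183, so y* = 11.4.
From dx/dt = 0: 1.3(1 - x*/1070) = 0.0142·11.4, giving x* = 1070·(1 - 0.124) = 937.
From dy/dt = 0: 0.00689·937 - 0.425 = 0.0434z*, so z* = 6.03/0.0434 = 139.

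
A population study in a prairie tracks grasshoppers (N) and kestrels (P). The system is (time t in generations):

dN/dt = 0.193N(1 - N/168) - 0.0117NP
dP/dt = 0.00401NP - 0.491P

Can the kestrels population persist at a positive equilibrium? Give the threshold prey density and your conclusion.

The predator equation gives dP/dt > 0 only when N > 0.491/0.00401 = 122.
Without the predator, N → K = 168. Since 168 > 122, the predator can invade and persist.

Threshold N = 122; K > 122, so yes, the predator persists.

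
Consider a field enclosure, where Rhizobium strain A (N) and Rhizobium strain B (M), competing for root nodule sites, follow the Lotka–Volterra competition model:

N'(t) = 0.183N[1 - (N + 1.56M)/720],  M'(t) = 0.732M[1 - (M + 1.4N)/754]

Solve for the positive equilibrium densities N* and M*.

N* ≈ 385, M* ≈ 215

Setting both brackets to zero gives the nullclines N + 1.56M = 720 and 1.4N + M = 754.
Substituting M = 754 - 1.4N into the first: N(1 - 1.56·1.4) = 720 - 1.56·754.
So N* = -456/-1.18 = 385, and then M* = 754 - 1.4·385 = 215.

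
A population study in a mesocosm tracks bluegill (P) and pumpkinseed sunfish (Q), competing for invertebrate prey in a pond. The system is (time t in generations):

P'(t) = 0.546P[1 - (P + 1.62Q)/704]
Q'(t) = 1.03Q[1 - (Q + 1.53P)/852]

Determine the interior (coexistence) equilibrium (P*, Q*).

Setting both brackets to zero gives the nullclines P + 1.62Q = 704 and 1.53P + Q = 852.
Substituting Q = 852 - 1.53P into the first: P(1 - 1.62·1.53) = 704 - 1.62·852.
So P* = -676/-1.48 = 457, and then Q* = 852 - 1.53·457 = 152.

P* ≈ 457, Q* ≈ 152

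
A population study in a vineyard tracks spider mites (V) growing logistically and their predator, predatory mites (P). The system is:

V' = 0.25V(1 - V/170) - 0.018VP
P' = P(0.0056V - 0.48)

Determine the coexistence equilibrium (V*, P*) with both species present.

From dP/dt = 0 with P > 0: 0.0056V* = 0.48, so V* = 85.7.
Substitute into dV/dt = 0: 0.25(1 - 85.7/170) = 0.018P*.
The bracket is 0.496, giving P* = 0.124/0.018 = 6.89.

V* ≈ 85.7, P* ≈ 6.89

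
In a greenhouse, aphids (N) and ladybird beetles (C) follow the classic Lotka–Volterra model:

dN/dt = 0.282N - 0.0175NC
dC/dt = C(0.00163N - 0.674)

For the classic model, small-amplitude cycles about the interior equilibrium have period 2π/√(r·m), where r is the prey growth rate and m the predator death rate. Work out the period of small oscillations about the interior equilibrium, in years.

T ≈ 14.4 years

Here r = 0.282 and m = 0.674, so r·m = 0.19.
ω = √0.19 = 0.436 per year, hence T = 2π/ω ≈ 14.4 years.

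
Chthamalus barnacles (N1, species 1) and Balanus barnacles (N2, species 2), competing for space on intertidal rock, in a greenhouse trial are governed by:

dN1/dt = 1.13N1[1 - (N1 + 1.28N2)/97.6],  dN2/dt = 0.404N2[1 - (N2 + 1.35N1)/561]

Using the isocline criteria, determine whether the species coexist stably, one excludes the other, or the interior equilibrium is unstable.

species 2 excludes species 1

Compare the nullcline intercepts: K1/α12 = 97.6/1.28 = 76.2 < K2 = 561; K2/α21 = 561/1.35 = 416 > K1 = 97.6.
Since the inequalities point opposite ways, species 2 can invade but species 1 cannot.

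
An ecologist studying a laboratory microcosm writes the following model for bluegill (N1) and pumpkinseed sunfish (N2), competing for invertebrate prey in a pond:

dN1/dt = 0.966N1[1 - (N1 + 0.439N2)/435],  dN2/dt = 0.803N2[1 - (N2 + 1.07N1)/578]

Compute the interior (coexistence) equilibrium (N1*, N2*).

Setting both brackets to zero gives the nullclines N1 + 0.439N2 = 435 and 1.07N1 + N2 = 578.
Substituting N2 = 578 - 1.07N1 into the first: N1(1 - 0.439·1.07) = 435 - 0.439·578.
So N1* = 181/0.53 = 342, and then N2* = 578 - 1.07·342 = 212.

N1* ≈ 342, N2* ≈ 212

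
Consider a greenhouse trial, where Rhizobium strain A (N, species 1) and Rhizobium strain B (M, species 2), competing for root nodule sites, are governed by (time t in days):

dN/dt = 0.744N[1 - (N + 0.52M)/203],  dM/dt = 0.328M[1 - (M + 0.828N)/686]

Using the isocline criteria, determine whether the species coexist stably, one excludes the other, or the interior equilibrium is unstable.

species 2 excludes species 1

Compare the nullcline intercepts: K1/α12 = 203/0.52 = 390 < K2 = 686; K2/α21 = 686/0.828 = 829 > K1 = 203.
Since the inequalities point opposite ways, species 2 can invade but species 1 cannot.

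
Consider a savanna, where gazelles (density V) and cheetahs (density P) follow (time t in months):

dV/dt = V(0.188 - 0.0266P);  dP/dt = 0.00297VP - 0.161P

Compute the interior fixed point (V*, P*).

V* ≈ 54.2, P* ≈ 7.07

Set dP/dt = 0 with P > 0: 0.00297V - 0.161 = 0, so V* = 0.161/0.00297 = 54.2.
Set dV/dt = 0 with V > 0: 0.188 - 0.0266P = 0, so P* = 0.188/0.0266 = 7.07.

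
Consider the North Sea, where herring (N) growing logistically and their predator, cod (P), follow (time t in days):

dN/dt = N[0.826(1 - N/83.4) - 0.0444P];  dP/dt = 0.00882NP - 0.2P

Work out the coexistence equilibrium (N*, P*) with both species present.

From dP/dt = 0 with P > 0: 0.00882N* = 0.2, so N* = 22.7.
Substitute into dN/dt = 0: 0.826(1 - 22.7/83.4) = 0.0444P*.
The bracket is 0.728, giving P* = 0.601/0.0444 = 13.5.

N* ≈ 22.7, P* ≈ 13.5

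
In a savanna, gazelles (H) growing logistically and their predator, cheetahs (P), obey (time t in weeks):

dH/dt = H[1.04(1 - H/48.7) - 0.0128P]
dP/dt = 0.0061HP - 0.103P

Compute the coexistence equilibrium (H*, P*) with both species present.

From dP/dt = 0 with P > 0: 0.0061H* = 0.103, so H* = 16.9.
Substitute into dH/dt = 0: 1.04(1 - 16.9/48.7) = 0.0128P*.
The bracket is 0.653, giving P* = 0.679/0.0128 = 53.1.

H* ≈ 16.9, P* ≈ 53.1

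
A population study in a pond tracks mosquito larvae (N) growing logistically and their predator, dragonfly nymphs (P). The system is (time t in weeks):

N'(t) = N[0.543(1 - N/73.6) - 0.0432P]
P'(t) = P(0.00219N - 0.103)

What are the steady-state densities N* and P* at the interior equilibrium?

From dP/dt = 0 with P > 0: 0.00219N* = 0.103, so N* = 47.
Substitute into dN/dt = 0: 0.543(1 - 47/73.6) = 0.0432P*.
The bracket is 0.361, giving P* = 0.196/0.0432 = 4.54.

N* ≈ 47, P* ≈ 4.54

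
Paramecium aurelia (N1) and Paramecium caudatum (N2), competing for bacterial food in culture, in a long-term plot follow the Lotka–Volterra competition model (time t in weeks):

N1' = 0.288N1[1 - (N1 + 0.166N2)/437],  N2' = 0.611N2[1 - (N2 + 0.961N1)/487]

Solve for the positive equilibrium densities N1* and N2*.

N1* ≈ 424, N2* ≈ 79.8

Setting both brackets to zero gives the nullclines N1 + 0.166N2 = 437 and 0.961N1 + N2 = 487.
Substituting N2 = 487 - 0.961N1 into the first: N1(1 - 0.166·0.961) = 437 - 0.166·487.
So N1* = 356/0.84 = 424, and then N2* = 487 - 0.961·424 = 79.8.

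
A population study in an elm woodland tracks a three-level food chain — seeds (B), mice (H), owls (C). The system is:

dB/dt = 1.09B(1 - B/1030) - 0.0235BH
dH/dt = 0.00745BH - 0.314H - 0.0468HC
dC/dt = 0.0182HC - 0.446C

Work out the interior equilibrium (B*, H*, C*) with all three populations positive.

From dC/dt = 0: 0.0182H* = 0.446, so H* = 24.5.
From dB/dt = 0: 1.09(1 - B*/1030) = 0.0235·24.5, giving B* = 1030·(1 - 0.528) = 486.
From dH/dt = 0: 0.00745·486 - 0.314 = 0.0468C*, so C* = 3.31/0.0468 = 70.6.

B* ≈ 486, H* ≈ 24.5, C* ≈ 70.6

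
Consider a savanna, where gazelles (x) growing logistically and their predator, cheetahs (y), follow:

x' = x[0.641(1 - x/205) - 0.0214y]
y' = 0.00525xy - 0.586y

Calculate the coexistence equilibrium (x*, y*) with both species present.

From dy/dt = 0 with y > 0: 0.00525x* = 0.586, so x* = 112.
Substitute into dx/dt = 0: 0.641(1 - 112/205) = 0.0214y*.
The bracket is 0.456, giving y* = 0.292/0.0214 = 13.6.

x* ≈ 112, y* ≈ 13.6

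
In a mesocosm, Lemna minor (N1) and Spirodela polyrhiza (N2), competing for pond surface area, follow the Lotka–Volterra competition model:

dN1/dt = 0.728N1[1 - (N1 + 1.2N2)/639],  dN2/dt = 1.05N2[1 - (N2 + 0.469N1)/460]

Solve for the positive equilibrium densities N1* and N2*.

Setting both brackets to zero gives the nullclines N1 + 1.2N2 = 639 and 0.469N1 + N2 = 460.
Substituting N2 = 460 - 0.469N1 into the first: N1(1 - 1.2·0.469) = 639 - 1.2·460.
So N1* = 87/0.437 = 199, and then N2* = 460 - 0.469·199 = 367.

N1* ≈ 199, N2* ≈ 367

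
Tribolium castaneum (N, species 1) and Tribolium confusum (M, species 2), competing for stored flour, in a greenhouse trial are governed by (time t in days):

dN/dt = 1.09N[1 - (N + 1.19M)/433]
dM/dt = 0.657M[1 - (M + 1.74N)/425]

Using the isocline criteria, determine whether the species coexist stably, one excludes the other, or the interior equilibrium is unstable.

Compare the nullcline intercepts: K1/α12 = 433/1.19 = 364 < K2 = 425; K2/α21 = 425/1.74 = 244 < K1 = 433.
Since both are reversed, neither can invade when rare; the interior point is a saddle.

unstable coexistence (outcome depends on initial conditions)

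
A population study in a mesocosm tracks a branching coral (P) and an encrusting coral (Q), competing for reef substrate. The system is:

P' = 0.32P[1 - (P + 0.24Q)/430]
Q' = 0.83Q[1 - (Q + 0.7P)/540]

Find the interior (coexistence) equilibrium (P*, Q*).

P* ≈ 361, Q* ≈ 287

Setting both brackets to zero gives the nullclines P + 0.24Q = 430 and 0.7P + Q = 540.
Substituting Q = 540 - 0.7P into the first: P(1 - 0.24·0.7) = 430 - 0.24·540.
So P* = 300/0.832 = 361, and then Q* = 540 - 0.7·361 = 287.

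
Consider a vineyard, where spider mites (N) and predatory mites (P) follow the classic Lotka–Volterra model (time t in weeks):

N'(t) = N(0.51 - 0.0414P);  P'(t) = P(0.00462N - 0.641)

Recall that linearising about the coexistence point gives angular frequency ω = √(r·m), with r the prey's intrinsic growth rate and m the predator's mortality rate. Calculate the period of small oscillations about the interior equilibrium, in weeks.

T ≈ 11 weeks

Here r = 0.51 and m = 0.641, so r·m = 0.327.
ω = √0.327 = 0.572 per week, hence T = 2π/ω ≈ 11 weeks.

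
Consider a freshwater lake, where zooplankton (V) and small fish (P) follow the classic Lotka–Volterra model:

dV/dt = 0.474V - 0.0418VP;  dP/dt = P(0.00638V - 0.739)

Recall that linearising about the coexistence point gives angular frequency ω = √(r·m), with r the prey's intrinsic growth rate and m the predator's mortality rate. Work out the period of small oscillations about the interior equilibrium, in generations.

T ≈ 10.6 generations

Here r = 0.474 and m = 0.739, so r·m = 0.35.
ω = √0.35 = 0.592 per generation, hence T = 2π/ω ≈ 10.6 generations.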